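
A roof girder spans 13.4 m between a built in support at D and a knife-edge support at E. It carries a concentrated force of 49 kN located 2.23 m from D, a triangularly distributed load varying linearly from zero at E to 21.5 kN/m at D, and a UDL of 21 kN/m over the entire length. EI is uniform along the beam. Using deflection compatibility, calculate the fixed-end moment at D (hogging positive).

M_D = 812.2 kN·m

Choose R_E as the redundant. The primary structure is the cantilever fixed at D.
Free-end deflection of the primary structure under the applied loading (downward +):
  point load 49 at a = 2.23: Pa²(3L − a)/(6EI) = 1542/EI
  triangular load, peak 21.5 at the fixed end: w₀L⁴/(30EI) = 23107/EI
  UDL 21: wL⁴/(8EI) = 84635/EI
  δ_0 = 109283/EI
Flexibility coefficient — unit upward force at E: δ_{EE} = L³/(3EI) = 802/EI.
The prop prevents deflection at E: R_E = δ_0/δ_{EE} = 109283/802 = 136.3 kN.
Moment equilibrium about D: M_D = Σ(load moments about D) − R_E·L = 2638 − 136.3×13.4 = 812.2 kN·m.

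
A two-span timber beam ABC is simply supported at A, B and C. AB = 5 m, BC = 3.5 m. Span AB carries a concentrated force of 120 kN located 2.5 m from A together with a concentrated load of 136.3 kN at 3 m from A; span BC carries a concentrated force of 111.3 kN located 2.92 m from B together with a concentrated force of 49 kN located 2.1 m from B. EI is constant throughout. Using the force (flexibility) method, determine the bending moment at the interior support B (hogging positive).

Take M_B as the redundant. Released structure: two simple spans AB and BC with a hinge at B.
Rotations at B on the released spans (each span's end-slope, ×1/EI):
  span AB: point load 120 at a = 2.5: Pab(L + a)/(6LEI) = 187.5/EI
  span AB: point load 136.3 at a = 3: Pab(L + a)/(6LEI) = 218.1/EI
  span BC: point load 111.3 at a = 2.92: Pab(L + b)/(6LEI) = 36.62/EI
  span BC: point load 49 at a = 2.1: Pab(L + b)/(6LEI) = 33.61/EI
  relative rotation θ_0 = (405.6 + 70.24)/EI = 475.8/EI
A unit hogging moment at B produces rotation L₁/(3EI) + L₂/(3EI) = 2.833/EI.
Compatibility: M_B·(L₁+L₂)/(3EI) = θ_0, giving M_B = 167.9 kN·m (hogging).

M_B = 167.9 kN·m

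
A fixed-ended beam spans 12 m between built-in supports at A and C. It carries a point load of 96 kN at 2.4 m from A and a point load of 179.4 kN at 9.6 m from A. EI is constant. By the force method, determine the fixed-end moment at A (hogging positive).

M_A = 216.3 kN·m

Release both end moments; the primary structure is a simply-supported span AC with redundants M_A and M_C.
Simple-span end rotations at A and C under the given loads:
  at A: point load 96 at a = 2.4: Pab(L + b)/(6LEI) = 663.6/EI
  at C: point load 96 at a = 2.4: Pab(L + a)/(6LEI) = 442.4/EI
  at A: point load 179.4 at a = 9.6: Pab(L + b)/(6LEI) = 826.7/EI
  at C: point load 179.4 at a = 9.6: Pab(L + a)/(6LEI) = 1240/EI
  θ_A0 = 1490/EI,  θ_C0 = 1682/EI
Flexibility coefficients: a unit moment at one end gives L/(3EI) there and L/(6EI) at the far end, so f₁₁ = f₂₂ = 4/EI and f₁₂ = f₂₁ = 2/EI.
Compatibility — zero rotation at each built-in end:
  4 M_A + 2 M_C = 1490
  2 M_A + 4 M_C = 1682
Solving the pair gives M_A = 216.3 kN·m and M_C = 312.4 kN·m (hogging).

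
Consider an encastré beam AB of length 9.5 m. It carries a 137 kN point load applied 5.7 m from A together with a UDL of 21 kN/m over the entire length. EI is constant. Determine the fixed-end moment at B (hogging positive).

M_B = 345.4 kN·m

Release both end moments; the primary structure is a simply-supported span AB with redundants M_A and M_B.
End rotations of the released simple span under the applied load (×1/EI):
  at A: point load 137 at a = 5.7: Pab(L + b)/(6LEI) = 692.4/EI
  at B: point load 137 at a = 5.7: Pab(L + a)/(6LEI) = 791.3/EI
  at A: UDL 21: wL³/(24EI) = 750.2/EI
  at B: UDL 21: wL³/(24EI) = 750.2/EI
  θ_A0 = 1443/EI,  θ_B0 = 1542/EI
Flexibility coefficients: a unit moment at one end gives L/(3EI) there and L/(6EI) at the far end, so f₁₁ = f₂₂ = 3.167/EI and f₁₂ = f₂₁ = 1.583/EI.
Compatibility — zero rotation at each built-in end:
  3.167 M_A + 1.583 M_B = 1443
  1.583 M_A + 3.167 M_B = 1542
Solving the pair gives M_A = 282.9 kN·m and M_B = 345.4 kN·m (hogging).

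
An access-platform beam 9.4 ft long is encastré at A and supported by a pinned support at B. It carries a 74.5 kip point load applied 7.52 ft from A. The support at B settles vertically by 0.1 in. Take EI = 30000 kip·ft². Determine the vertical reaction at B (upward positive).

R_B = 51.55 kip

Choose R_B as the redundant. The primary structure is the cantilever fixed at A.
Downward deflection at the released point B due to the loads:
  point load 74.5 at a = 7.52: Pa²(3L − a)/(6EI) = 14521/EI
Tip deflection under a unit load at B: L³/(3EI) = 276.9/EI.
With EI = 30000 kip·ft²: δ_0 = 0.48403 ft and δ_{BB} = 0.009229 ft/kip.
Compatibility — the beam at B must follow the support down by 0.008333 ft: δ_0 − R_B·δ_{BB} = 0.008333, so R_B = (0.48403 − 0.008333)/0.009229 = 51.55 kip.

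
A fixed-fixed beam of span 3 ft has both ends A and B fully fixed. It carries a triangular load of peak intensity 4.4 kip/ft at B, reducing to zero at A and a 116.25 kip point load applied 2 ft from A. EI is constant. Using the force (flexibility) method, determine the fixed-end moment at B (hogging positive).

Release both end moments; the primary structure is a simply-supported span AB with redundants M_A and M_B.
Simple-span end rotations at A and B under the given loads:
  at A: triangular load, peak 4.4: 7w₀L³/(360EI) = 2.31/EI
  at B: triangular load, peak 4.4: w₀L³/(45EI) = 2.64/EI
  at A: point load 116.25 at a = 2: Pab(L + b)/(6LEI) = 51.67/EI
  at B: point load 116.25 at a = 2: Pab(L + a)/(6LEI) = 64.58/EI
  θ_A0 = 53.98/EI,  θ_B0 = 67.22/EI
Flexibility coefficients: a unit moment at one end gives L/(3EI) there and L/(6EI) at the far end, so f₁₁ = f₂₂ = 1/EI and f₁₂ = f₂₁ = 0.5/EI.
Compatibility — zero rotation at each built-in end:
  1 M_A + 0.5 M_B = 53.98
  0.5 M_A + 1 M_B = 67.22
Solving the pair gives M_A = 27.15 kip·ft and M_B = 53.65 kip·ft (hogging).

M_B = 53.65 kip·ft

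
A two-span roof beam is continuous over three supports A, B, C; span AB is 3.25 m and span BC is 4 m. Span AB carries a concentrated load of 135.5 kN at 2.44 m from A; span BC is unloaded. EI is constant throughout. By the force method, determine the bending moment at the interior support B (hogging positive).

Take M_B as the redundant. Released structure: two simple spans AB and BC with a hinge at B.
Rotations at B on the released spans (each span's end-slope, ×1/EI):
  span AB: point load 135.5 at a = 2.44: Pab(L + a)/(6LEI) = 78.14/EI
  relative rotation θ_0 = (78.14 + 0)/EI = 78.14/EI
A unit hogging moment at B produces rotation L₁/(3EI) + L₂/(3EI) = 2.417/EI.
Slope continuity at B: θ_0 = M_B·2.417/EI, so M_B = 78.14/2.417 = 32.34 kN·m (hogging).

M_B = 32.34 kN·m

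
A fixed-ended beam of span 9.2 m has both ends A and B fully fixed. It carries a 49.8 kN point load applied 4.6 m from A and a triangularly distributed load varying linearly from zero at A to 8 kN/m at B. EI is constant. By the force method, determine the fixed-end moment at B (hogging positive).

Release both end moments; the primary structure is a simply-supported span AB with redundants M_A and M_B.
End rotations of the released simple span under the applied load (×1/EI):
  at A: point load 49.8 at a = 4.6: Pab(L + b)/(6LEI) = 263.4/EI
  at B: point load 49.8 at a = 4.6: Pab(L + a)/(6LEI) = 263.4/EI
  at A: triangular load, peak 8: 7w₀L³/(360EI) = 121.1/EI
  at B: triangular load, peak 8: w₀L³/(45EI) = 138.4/EI
  θ_A0 = 384.6/EI,  θ_B0 = 401.9/EI
Flexibility coefficients: a unit moment at one end gives L/(3EI) there and L/(6EI) at the far end, so f₁₁ = f₂₂ = 3.067/EI and f₁₂ = f₂₁ = 1.533/EI.
Compatibility — zero rotation at each built-in end:
  3.067 M_A + 1.533 M_B = 384.6
  1.533 M_A + 3.067 M_B = 401.9
Solving the pair gives M_A = 79.84 kN·m and M_B = 91.13 kN·m (hogging).

M_B = 91.13 kN·m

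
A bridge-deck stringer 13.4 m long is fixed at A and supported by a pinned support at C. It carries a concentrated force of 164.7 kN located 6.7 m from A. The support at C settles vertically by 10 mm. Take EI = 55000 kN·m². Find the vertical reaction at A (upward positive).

Choose R_C as the redundant. The primary structure is the cantilever fixed at A.
Downward deflection at the released point C due to the loads:
  point load 164.7 at a = 6.7: Pa²(3L − a)/(6EI) = 41280/EI
Flexibility coefficient — unit upward force at C: δ_{CC} = L³/(3EI) = 802/EI.
With EI = 55000 kN·m²: δ_0 = 0.75054 m and δ_{CC} = 0.014582 m/kN.
Compatibility — the beam at C must follow the support down by 0.01 m: δ_0 − R_C·δ_{CC} = 0.01, so R_C = (0.75054 − 0.01)/0.014582 = 50.78 kN.
Vertical equilibrium: R_A = ΣP − R_C = 164.7 − 50.78 = 113.9 kN.

R_A = 113.9 kN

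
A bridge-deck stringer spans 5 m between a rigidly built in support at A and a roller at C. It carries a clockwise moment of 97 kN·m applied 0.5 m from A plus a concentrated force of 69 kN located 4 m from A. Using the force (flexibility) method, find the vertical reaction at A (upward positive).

Choose R_C as the redundant. The primary structure is the cantilever fixed at A.
Downward deflection at the released point C due to the loads:
  clockwise couple 97 at a = 0.5: M₀a(2L − a)/(2EI) = 230.4/EI
  point load 69 at a = 4: Pa²(3L − a)/(6EI) = 2024/EI
  δ_0 = 2254/EI
Flexibility coefficient — unit upward force at C: δ_{CC} = L³/(3EI) = 41.67/EI.
The prop prevents deflection at C: R_C = δ_0/δ_{CC} = 2254/41.67 = 54.1 kN.
Vertical equilibrium: R_A = ΣP − R_C = 69 − 54.1 = 14.89 kN.

R_A = 14.89 kN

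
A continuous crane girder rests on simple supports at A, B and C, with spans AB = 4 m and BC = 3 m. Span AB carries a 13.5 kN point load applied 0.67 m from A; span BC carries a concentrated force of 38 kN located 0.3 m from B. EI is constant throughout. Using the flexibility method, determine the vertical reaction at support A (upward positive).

R_A = 9.566 kN

Take M_B as the redundant. Released structure: two simple spans AB and BC with a hinge at B.
Rotations at B on the released spans (each span's end-slope, ×1/EI):
  span AB: point load 13.5 at a = 0.67: Pab(L + a)/(6LEI) = 5.861/EI
  span BC: point load 38 at a = 0.3: Pab(L + b)/(6LEI) = 9.747/EI
  relative rotation θ_0 = (5.861 + 9.747)/EI = 15.61/EI
A unit hogging moment at B produces rotation L₁/(3EI) + L₂/(3EI) = 2.333/EI.
Compatibility: M_B·(L₁+L₂)/(3EI) = θ_0, giving M_B = 6.689 kN·m (hogging).
Span AB, ΣM about A with M_B applied at B: R_B^{AB}·4 = 9.045 + 6.689, so R_B^{AB} = 3.934 kN and R_A = 13.5 − 3.934 = 9.566 kN.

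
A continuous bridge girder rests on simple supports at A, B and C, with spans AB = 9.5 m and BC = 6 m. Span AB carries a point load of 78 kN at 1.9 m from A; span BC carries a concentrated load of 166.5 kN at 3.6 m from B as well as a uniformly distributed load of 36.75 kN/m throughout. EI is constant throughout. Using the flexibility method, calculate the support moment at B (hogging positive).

M_B = 172.6 kN·m

Release continuity at B by inserting a hinge; the redundant is the internal moment M_B. The primary structure is two simply-supported spans AB and BC.
End slopes at the hinge B, treating each span as simply supported:
  span AB: point load 78 at a = 1.9: Pab(L + a)/(6LEI) = 225.3/EI
  span BC: point load 166.5 at a = 3.6: Pab(L + b)/(6LEI) = 335.7/EI
  span BC: UDL 36.75: wL³/(24EI) = 330.8/EI
  relative rotation θ_0 = (225.3 + 666.4)/EI = 891.7/EI
A unit hogging moment at B produces rotation L₁/(3EI) + L₂/(3EI) = 5.167/EI.
Compatibility: M_B·(L₁+L₂)/(3EI) = θ_0, giving M_B = 172.6 kN·m (hogging).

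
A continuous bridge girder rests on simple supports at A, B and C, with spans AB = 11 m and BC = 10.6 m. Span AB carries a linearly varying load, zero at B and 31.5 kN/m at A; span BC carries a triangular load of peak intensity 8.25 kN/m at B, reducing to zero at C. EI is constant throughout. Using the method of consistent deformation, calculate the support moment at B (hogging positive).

Take M_B as the redundant. Released structure: two simple spans AB and BC with a hinge at B.
Discontinuity in slope at B on the released structure — sum the simple-span end rotations:
  span AB: triangular load, peak 31.5: 7w₀L³/(360EI) = 815.2/EI
  span BC: triangular load, peak 8.25: w₀L³/(45EI) = 218.4/EI
  relative rotation θ_0 = (815.2 + 218.4)/EI = 1034/EI
A unit hogging moment at B produces rotation L₁/(3EI) + L₂/(3EI) = 7.2/EI.
Compatibility: M_B·(L₁+L₂)/(3EI) = θ_0, giving M_B = 143.6 kN·m (hogging).

M_B = 143.6 kN·m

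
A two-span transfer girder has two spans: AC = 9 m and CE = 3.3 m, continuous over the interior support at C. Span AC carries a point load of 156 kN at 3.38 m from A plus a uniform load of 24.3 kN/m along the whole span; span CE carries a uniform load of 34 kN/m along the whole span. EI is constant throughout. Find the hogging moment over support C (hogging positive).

Take M_C as the redundant. Released structure: two simple spans AC and CE with a hinge at C.
Rotations at C on the released spans (each span's end-slope, ×1/EI):
  span AC: point load 156 at a = 3.38: Pab(L + a)/(6LEI) = 679.4/EI
  span AC: UDL 24.3: wL³/(24EI) = 738.1/EI
  span CE: UDL 34: wL³/(24EI) = 50.91/EI
  relative rotation θ_0 = (1417 + 50.91)/EI = 1468/EI
A unit hogging moment at C produces rotation L₁/(3EI) + L₂/(3EI) = 4.1/EI.
Compatibility: M_C·(L₁+L₂)/(3EI) = θ_0, giving M_C = 358.1 kN·m (hogging).

M_C = 358.1 kN·m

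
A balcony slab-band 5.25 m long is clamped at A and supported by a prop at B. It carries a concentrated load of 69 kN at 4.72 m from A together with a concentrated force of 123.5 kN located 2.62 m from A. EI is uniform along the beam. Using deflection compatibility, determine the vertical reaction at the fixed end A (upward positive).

Choose R_B as the redundant. The primary structure is the cantilever fixed at A.
Deflection at B on the released cantilever, summing each load's contribution:
  point load 69 at a = 4.72: Pa²(3L − a)/(6EI) = 2826/EI
  point load 123.5 at a = 2.62: Pa²(3L − a)/(6EI) = 1855/EI
  δ_0 = 4681/EI
Tip deflection under a unit load at B: L³/(3EI) = 48.23/EI.
The prop prevents deflection at B: R_B = δ_0/δ_{BB} = 4681/48.23 = 97.05 kN.
Vertical equilibrium: R_A = ΣP − R_B = 192.5 − 97.05 = 95.45 kN.

R_A = 95.45 kN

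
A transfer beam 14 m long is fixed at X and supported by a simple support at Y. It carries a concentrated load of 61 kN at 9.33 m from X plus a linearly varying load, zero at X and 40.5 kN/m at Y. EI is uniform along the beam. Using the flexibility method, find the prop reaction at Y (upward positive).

R_Y = 187.5 kN

Choose R_Y as the redundant. The primary structure is the cantilever fixed at X.
Primary-structure tip deflection at Y by superposition:
  point load 61 at a = 9.33: Pa²(3L − a)/(6EI) = 28913/EI
  triangular load, peak 40.5 at the free end: 11w₀L⁴/(120EI) = 142619/EI
  δ_0 = 171532/EI
Flexibility coefficient — unit upward force at Y: δ_{YY} = L³/(3EI) = 914.7/EI.
The prop prevents deflection at Y: R_Y = δ_0/δ_{YY} = 171532/914.7 = 187.5 kN.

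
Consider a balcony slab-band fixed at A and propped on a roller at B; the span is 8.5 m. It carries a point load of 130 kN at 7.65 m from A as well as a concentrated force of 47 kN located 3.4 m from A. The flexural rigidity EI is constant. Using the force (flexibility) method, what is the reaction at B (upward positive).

Take the reaction at B as the redundant and release it; the primary structure is a cantilever fixed at A.
Downward deflection at the released point B due to the loads:
  point load 130 at a = 7.65: Pa²(3L − a)/(6EI) = 22634/EI
  point load 47 at a = 3.4: Pa²(3L − a)/(6EI) = 2001/EI
  δ_0 = 24635/EI
Flexibility coefficient — unit upward force at B: δ_{BB} = L³/(3EI) = 204.7/EI.
The prop prevents deflection at B: R_B = δ_0/δ_{BB} = 24635/204.7 = 120.3 kN.

R_B = 120.3 kN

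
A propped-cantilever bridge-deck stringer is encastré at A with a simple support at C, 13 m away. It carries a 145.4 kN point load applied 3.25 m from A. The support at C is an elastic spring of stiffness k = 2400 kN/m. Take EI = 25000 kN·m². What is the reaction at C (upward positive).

R_C = 12.32 kN

Remove the prop at C; the released (primary) structure is a cantilever built in at A.
Downward deflection at the released point C due to the loads:
  point load 145.4 at a = 3.25: Pa²(3L − a)/(6EI) = 9151/EI
Flexibility coefficient — unit upward force at C: δ_{CC} = L³/(3EI) = 732.3/EI.
With EI = 25000 kN·m²: δ_0 = 0.36603 m and δ_{CC} = 0.029293 m/kN.
Compatibility — the spring shortens by R_C/k under the reaction it provides: δ_0 − R_C·δ_{CC} = R_C/k. With 1/k = 0.000417 m/kN, R_C = δ_0 / (δ_{CC} + 1/k) = 0.36603 / (0.029293 + 0.000417) = 12.32 kN.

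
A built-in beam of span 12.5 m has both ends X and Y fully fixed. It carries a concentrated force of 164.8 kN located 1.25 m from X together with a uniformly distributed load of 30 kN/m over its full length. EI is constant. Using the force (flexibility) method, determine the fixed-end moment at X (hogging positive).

Release both end moments; the primary structure is a simply-supported span XY with redundants M_X and M_Y.
On the primary (simply-supported) span, the end slopes from the loading are:
  at X: point load 164.8 at a = 1.25: Pab(L + b)/(6LEI) = 733.9/EI
  at Y: point load 164.8 at a = 1.25: Pab(L + a)/(6LEI) = 424.9/EI
  at X: UDL 30: wL³/(24EI) = 2441/EI
  at Y: UDL 30: wL³/(24EI) = 2441/EI
  θ_X0 = 3175/EI,  θ_Y0 = 2866/EI
Flexibility coefficients: a unit moment at one end gives L/(3EI) there and L/(6EI) at the far end, so f₁₁ = f₂₂ = 4.167/EI and f₁₂ = f₂₁ = 2.083/EI.
Compatibility — zero rotation at each built-in end:
  4.167 M_X + 2.083 M_Y = 3175
  2.083 M_X + 4.167 M_Y = 2866
Solving the pair gives M_X = 557.5 kN·m and M_Y = 409.2 kN·m (hogging).

M_X = 557.5 kN·m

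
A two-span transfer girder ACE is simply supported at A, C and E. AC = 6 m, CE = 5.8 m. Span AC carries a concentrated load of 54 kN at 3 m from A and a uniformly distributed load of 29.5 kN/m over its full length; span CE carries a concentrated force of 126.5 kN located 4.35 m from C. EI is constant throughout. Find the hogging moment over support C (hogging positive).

Insert a hinge at C; M_C is the redundant, and each span becomes simply supported.
End slopes at the hinge C, treating each span as simply supported:
  span AC: point load 54 at a = 3: Pab(L + a)/(6LEI) = 121.5/EI
  span AC: UDL 29.5: wL³/(24EI) = 265.5/EI
  span CE: point load 126.5 at a = 4.35: Pab(L + b)/(6LEI) = 166.2/EI
  relative rotation θ_0 = (387 + 166.2)/EI = 553.2/EI
A unit hogging moment at C produces rotation L₁/(3EI) + L₂/(3EI) = 3.933/EI.
Compatibility: M_C·(L₁+L₂)/(3EI) = θ_0, giving M_C = 140.7 kN·m (hogging).

M_C = 140.7 kN·m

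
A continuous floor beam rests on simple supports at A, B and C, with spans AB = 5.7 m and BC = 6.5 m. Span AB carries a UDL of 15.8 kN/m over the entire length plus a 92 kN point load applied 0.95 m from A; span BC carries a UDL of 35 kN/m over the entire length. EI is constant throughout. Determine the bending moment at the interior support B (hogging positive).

Release continuity at B by inserting a hinge; the redundant is the internal moment M_B. The primary structure is two simply-supported spans AB and BC.
Discontinuity in slope at B on the released structure — sum the simple-span end rotations:
  span AB: UDL 15.8: wL³/(24EI) = 121.9/EI
  span AB: point load 92 at a = 0.95: Pab(L + a)/(6LEI) = 80.72/EI
  span BC: UDL 35: wL³/(24EI) = 400.5/EI
  relative rotation θ_0 = (202.6 + 400.5)/EI = 603.1/EI
A unit hogging moment at B produces rotation L₁/(3EI) + L₂/(3EI) = 4.067/EI.
Compatibility: M_B·(L₁+L₂)/(3EI) = θ_0, giving M_B = 148.3 kN·m (hogging).

M_B = 148.3 kN·m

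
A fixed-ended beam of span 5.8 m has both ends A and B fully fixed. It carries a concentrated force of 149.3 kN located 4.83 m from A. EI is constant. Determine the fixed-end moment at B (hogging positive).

M_B = 100.4 kN·m

Release both end moments; the primary structure is a simply-supported span AB with redundants M_A and M_B.
End rotations of the released simple span under the applied load (×1/EI):
  at A: point load 149.3 at a = 4.83: Pab(L + b)/(6LEI) = 136.1/EI
  at B: point load 149.3 at a = 4.83: Pab(L + a)/(6LEI) = 213.7/EI
  θ_A0 = 136.1/EI,  θ_B0 = 213.7/EI
Flexibility coefficients: a unit moment at one end gives L/(3EI) there and L/(6EI) at the far end, so f₁₁ = f₂₂ = 1.933/EI and f₁₂ = f₂₁ = 0.9667/EI.
Compatibility — zero rotation at each built-in end:
  1.933 M_A + 0.9667 M_B = 136.1
  0.9667 M_A + 1.933 M_B = 213.7
Solving the pair gives M_A = 20.17 kN·m and M_B = 100.4 kN·m (hogging).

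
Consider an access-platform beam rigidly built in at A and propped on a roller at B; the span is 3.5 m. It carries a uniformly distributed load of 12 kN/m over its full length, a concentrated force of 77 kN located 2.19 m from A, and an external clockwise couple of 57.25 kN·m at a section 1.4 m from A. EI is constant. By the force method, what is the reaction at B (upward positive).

Remove the prop at B; the released (primary) structure is a cantilever built in at A.
Deflection at B on the released cantilever, summing each load's contribution:
  UDL 12: wL⁴/(8EI) = 225.1/EI
  point load 77 at a = 2.19: Pa²(3L − a)/(6EI) = 511.5/EI
  clockwise couple 57.25 at a = 1.4: M₀a(2L − a)/(2EI) = 224.4/EI
  δ_0 = 961/EI
Tip deflection under a unit load at B: L³/(3EI) = 14.29/EI.
The prop prevents deflection at B: R_B = δ_0/δ_{BB} = 961/14.29 = 67.24 kN.

R_B = 67.24 kN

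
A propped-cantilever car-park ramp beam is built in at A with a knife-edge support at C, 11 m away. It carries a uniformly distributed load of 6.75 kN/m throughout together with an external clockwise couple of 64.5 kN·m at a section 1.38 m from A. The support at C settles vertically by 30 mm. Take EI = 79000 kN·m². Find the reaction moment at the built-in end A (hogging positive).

Take the reaction at C as the redundant and release it; the primary structure is a cantilever fixed at A.
Downward deflection at the released point C due to the loads:
  UDL 6.75: wL⁴/(8EI) = 12353/EI
  clockwise couple 64.5 at a = 1.38: M₀a(2L − a)/(2EI) = 917.7/EI
  δ_0 = 13271/EI
Tip deflection under a unit load at C: L³/(3EI) = 443.7/EI.
With EI = 79000 kN·m²: δ_0 = 0.16799 m and δ_{CC} = 0.005616 m/kN.
Compatibility — the beam at C must follow the support down by 0.03 m: δ_0 − R_C·δ_{CC} = 0.03, so R_C = (0.16799 − 0.03)/0.005616 = 24.57 kN.
Moment equilibrium about A: M_A = Σ(load moments about A) − R_C·L = 472.9 − 24.57×11 = 202.6 kN·m.

M_A = 202.6 kN·m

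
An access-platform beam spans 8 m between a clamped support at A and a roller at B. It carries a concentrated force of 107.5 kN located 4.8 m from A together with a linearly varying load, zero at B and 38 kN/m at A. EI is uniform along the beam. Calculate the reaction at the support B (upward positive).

R_B = 76.84 kN

Release the roller at B. Primary structure: cantilever fixed at A.
Primary-structure tip deflection at B by superposition:
  point load 107.5 at a = 4.8: Pa²(3L − a)/(6EI) = 7926/EI
  triangular load, peak 38 at the fixed end: w₀L⁴/(30EI) = 5188/EI
  δ_0 = 13114/EI
Tip deflection under a unit load at B: L³/(3EI) = 170.7/EI.
The prop prevents deflection at B: R_B = δ_0/δ_{BB} = 13114/170.7 = 76.84 kN.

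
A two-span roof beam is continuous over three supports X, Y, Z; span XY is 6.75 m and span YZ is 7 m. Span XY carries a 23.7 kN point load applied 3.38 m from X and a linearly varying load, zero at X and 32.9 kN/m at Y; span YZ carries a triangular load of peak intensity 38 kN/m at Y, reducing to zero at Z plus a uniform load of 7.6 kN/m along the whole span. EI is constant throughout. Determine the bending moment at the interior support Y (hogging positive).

M_Y = 150.7 kN·m

Insert a hinge at Y; M_Y is the redundant, and each span becomes simply supported.
End slopes at the hinge Y, treating each span as simply supported:
  span XY: point load 23.7 at a = 3.38: Pab(L + a)/(6LEI) = 67.52/EI
  span XY: triangular load, peak 32.9: w₀L³/(45EI) = 224.9/EI
  span YZ: triangular load, peak 38: w₀L³/(45EI) = 289.6/EI
  span YZ: UDL 7.6: wL³/(24EI) = 108.6/EI
  relative rotation θ_0 = (292.4 + 398.3)/EI = 690.6/EI
A unit hogging moment at Y produces rotation L₁/(3EI) + L₂/(3EI) = 4.583/EI.
Slope continuity at Y: θ_0 = M_Y·4.583/EI, so M_Y = 690.6/4.583 = 150.7 kN·m (hogging).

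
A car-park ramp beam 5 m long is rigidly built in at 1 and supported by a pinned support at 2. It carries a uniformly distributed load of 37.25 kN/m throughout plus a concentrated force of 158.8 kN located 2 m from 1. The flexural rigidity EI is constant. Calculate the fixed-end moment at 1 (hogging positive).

Take the reaction at 2 as the redundant and release it; the primary structure is a cantilever fixed at 1.
Free-end deflection of the primary structure under the applied loading (downward +):
  UDL 37.25: wL⁴/(8EI) = 2910/EI
  point load 158.8 at a = 2: Pa²(3L − a)/(6EI) = 1376/EI
  δ_0 = 4286/EI
Flexibility coefficient — unit upward force at 2: δ_{22} = L³/(3EI) = 41.67/EI.
Compatibility at 2: δ_0 − R_2·δ_{22} = 0, so R_2 = 4286/41.67 = 102.9 kN.
Moment equilibrium about 1: M_1 = Σ(load moments about 1) − R_2·L = 783.2 − 102.9×5 = 268.9 kN·m.

M_1 = 268.9 kN·m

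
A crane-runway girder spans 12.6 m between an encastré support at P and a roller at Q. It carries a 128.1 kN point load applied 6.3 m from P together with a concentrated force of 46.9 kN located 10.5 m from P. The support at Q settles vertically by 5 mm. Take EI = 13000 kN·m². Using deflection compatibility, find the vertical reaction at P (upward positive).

R_P = 99.78 kN

Remove the prop at Q; the released (primary) structure is a cantilever built in at P.
Primary-structure tip deflection at Q by superposition:
  point load 128.1 at a = 6.3: Pa²(3L − a)/(6EI) = 26693/EI
  point load 46.9 at a = 10.5: Pa²(3L − a)/(6EI) = 23527/EI
  δ_0 = 50219/EI
Tip deflection under a unit load at Q: L³/(3EI) = 666.8/EI.
With EI = 13000 kN·m²: δ_0 = 3.863 m and δ_{QQ} = 0.051292 m/kN.
Compatibility — the beam at Q must follow the support down by 0.005 m: δ_0 − R_Q·δ_{QQ} = 0.005, so R_Q = (3.863 − 0.005)/0.051292 = 75.22 kN.
Vertical equilibrium: R_P = ΣP − R_Q = 175 − 75.22 = 99.78 kN.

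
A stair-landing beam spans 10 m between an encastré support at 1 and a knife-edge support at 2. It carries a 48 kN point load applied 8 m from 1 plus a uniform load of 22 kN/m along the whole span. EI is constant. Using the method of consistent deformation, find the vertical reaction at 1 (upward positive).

Take the reaction at 2 as the redundant and release it; the primary structure is a cantilever fixed at 1.
Primary-structure tip deflection at 2 by superposition:
  point load 48 at a = 8: Pa²(3L − a)/(6EI) = 11264/EI
  UDL 22: wL⁴/(8EI) = 27500/EI
  δ_0 = 38764/EI
Tip deflection under a unit load at 2: L³/(3EI) = 333.3/EI.
The prop prevents deflection at 2: R_2 = δ_0/δ_{22} = 38764/333.3 = 116.3 kN.
Vertical equilibrium: R_1 = ΣP − R_2 = 268 − 116.3 = 151.7 kN.

R_1 = 151.7 kN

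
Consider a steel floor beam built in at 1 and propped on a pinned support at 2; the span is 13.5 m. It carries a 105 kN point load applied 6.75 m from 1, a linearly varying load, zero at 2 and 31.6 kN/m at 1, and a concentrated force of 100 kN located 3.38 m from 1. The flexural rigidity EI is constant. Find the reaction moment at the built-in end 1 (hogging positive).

Take the reaction at 2 as the redundant and release it; the primary structure is a cantilever fixed at 1.
Free-end deflection of the primary structure under the applied loading (downward +):
  point load 105 at a = 6.75: Pa²(3L − a)/(6EI) = 26910/EI
  triangular load, peak 31.6 at the fixed end: w₀L⁴/(30EI) = 34987/EI
  point load 100 at a = 3.38: Pa²(3L − a)/(6EI) = 7068/EI
  δ_0 = 68965/EI
Tip deflection under a unit load at 2: L³/(3EI) = 820.1/EI.
Compatibility at 2: δ_0 − R_2·δ_{22} = 0, so R_2 = 68965/820.1 = 84.09 kN.
Moment equilibrium about 1: M_1 = Σ(load moments about 1) − R_2·L = 2007 − 84.09×13.5 = 871.4 kN·m.

M_1 = 871.4 kN·m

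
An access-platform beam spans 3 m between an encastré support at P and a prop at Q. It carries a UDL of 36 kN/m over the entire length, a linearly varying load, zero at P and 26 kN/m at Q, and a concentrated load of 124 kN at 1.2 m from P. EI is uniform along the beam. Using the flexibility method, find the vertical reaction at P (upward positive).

R_P = 183.3 kN

Release the roller at Q. Primary structure: cantilever fixed at P.
Primary-structure tip deflection at Q by superposition:
  UDL 36: wL⁴/(8EI) = 364.5/EI
  triangular load, peak 26 at the free end: 11w₀L⁴/(120EI) = 193.1/EI
  point load 124 at a = 1.2: Pa²(3L − a)/(6EI) = 232.1/EI
  δ_0 = 789.7/EI
Tip deflection under a unit load at Q: L³/(3EI) = 9/EI.
Compatibility at Q: δ_0 − R_Q·δ_{QQ} = 0, so R_Q = 789.7/9 = 87.74 kN.
Vertical equilibrium: R_P = ΣP − R_Q = 271 − 87.74 = 183.3 kN.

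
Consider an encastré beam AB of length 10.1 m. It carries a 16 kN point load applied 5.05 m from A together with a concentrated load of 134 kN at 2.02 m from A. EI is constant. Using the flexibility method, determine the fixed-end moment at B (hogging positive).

M_B = 63.51 kN·m

Take the two fixed-end moments M_A, M_B as redundants; the released structure is the simple span AB.
On the primary (simply-supported) span, the end slopes from the loading are:
  at A: point load 16 at a = 5.05: Pab(L + b)/(6LEI) = 102/EI
  at B: point load 16 at a = 5.05: Pab(L + a)/(6LEI) = 102/EI
  at A: point load 134 at a = 2.02: Pab(L + b)/(6LEI) = 656.1/EI
  at B: point load 134 at a = 2.02: Pab(L + a)/(6LEI) = 437.4/EI
  θ_A0 = 758.1/EI,  θ_B0 = 539.4/EI
Flexibility coefficients: a unit moment at one end gives L/(3EI) there and L/(6EI) at the far end, so f₁₁ = f₂₂ = 3.367/EI and f₁₂ = f₂₁ = 1.683/EI.
Compatibility — zero rotation at each built-in end:
  3.367 M_A + 1.683 M_B = 758.1
  1.683 M_A + 3.367 M_B = 539.4
Solving the pair gives M_A = 193.4 kN·m and M_B = 63.51 kN·m (hogging).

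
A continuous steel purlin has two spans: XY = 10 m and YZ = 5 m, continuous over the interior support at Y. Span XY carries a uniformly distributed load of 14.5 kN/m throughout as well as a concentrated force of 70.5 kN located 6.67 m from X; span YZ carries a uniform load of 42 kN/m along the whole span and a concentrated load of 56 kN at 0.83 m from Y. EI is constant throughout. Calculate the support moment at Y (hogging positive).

M_Y = 263.4 kN·m

Release continuity at Y by inserting a hinge; the redundant is the internal moment M_Y. The primary structure is two simply-supported spans XY and YZ.
Discontinuity in slope at Y on the released structure — sum the simple-span end rotations:
  span XY: UDL 14.5: wL³/(24EI) = 604.2/EI
  span XY: point load 70.5 at a = 6.67: Pab(L + a)/(6LEI) = 435.1/EI
  span YZ: UDL 42: wL³/(24EI) = 218.8/EI
  span YZ: point load 56 at a = 0.83: Pab(L + b)/(6LEI) = 59.24/EI
  relative rotation θ_0 = (1039 + 278)/EI = 1317/EI
A unit hogging moment at Y produces rotation L₁/(3EI) + L₂/(3EI) = 5/EI.
Compatibility: M_Y·(L₁+L₂)/(3EI) = θ_0, giving M_Y = 263.4 kN·m (hogging).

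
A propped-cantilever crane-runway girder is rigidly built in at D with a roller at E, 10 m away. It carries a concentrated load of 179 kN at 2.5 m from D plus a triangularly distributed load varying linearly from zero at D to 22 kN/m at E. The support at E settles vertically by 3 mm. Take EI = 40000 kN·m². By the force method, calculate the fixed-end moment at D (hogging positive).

M_D = 425.6 kN·m

Release the roller at E. Primary structure: cantilever fixed at D.
Primary-structure tip deflection at E by superposition:
  point load 179 at a = 2.5: Pa²(3L − a)/(6EI) = 5128/EI
  triangular load, peak 22 at the free end: 11w₀L⁴/(120EI) = 20167/EI
  δ_0 = 25294/EI
Flexibility coefficient — unit upward force at E: δ_{EE} = L³/(3EI) = 333.3/EI.
With EI = 40000 kN·m²: δ_0 = 0.63236 m and δ_{EE} = 0.008333 m/kN.
Compatibility — the beam at E must follow the support down by 0.003 m: δ_0 − R_E·δ_{EE} = 0.003, so R_E = (0.63236 − 0.003)/0.008333 = 75.52 kN.
Moment equilibrium about D: M_D = Σ(load moments about D) − R_E·L = 1181 − 75.52×10 = 425.6 kN·m.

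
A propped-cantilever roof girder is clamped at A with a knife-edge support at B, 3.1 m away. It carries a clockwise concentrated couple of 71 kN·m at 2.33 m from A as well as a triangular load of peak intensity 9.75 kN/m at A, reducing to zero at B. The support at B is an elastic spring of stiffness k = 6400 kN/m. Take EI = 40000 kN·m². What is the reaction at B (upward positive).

Take the reaction at B as the redundant and release it; the primary structure is a cantilever fixed at A.
Downward deflection at the released point B due to the loads:
  clockwise couple 71 at a = 2.33: M₀a(2L − a)/(2EI) = 320.1/EI
  triangular load, peak 9.75 at the fixed end: w₀L⁴/(30EI) = 30.01/EI
  δ_0 = 350.1/EI
Tip deflection under a unit load at B: L³/(3EI) = 9.93/EI.
With EI = 40000 kN·m²: δ_0 = 0.008753 m and δ_{BB} = 0.000248 m/kN.
Compatibility — the spring shortens by R_B/k under the reaction it provides: δ_0 − R_B·δ_{BB} = R_B/k. With 1/k = 0.000156 m/kN, R_B = δ_0 / (δ_{BB} + 1/k) = 0.008753 / (0.000248 + 0.000156) = 21.64 kN.

R_B = 21.64 kN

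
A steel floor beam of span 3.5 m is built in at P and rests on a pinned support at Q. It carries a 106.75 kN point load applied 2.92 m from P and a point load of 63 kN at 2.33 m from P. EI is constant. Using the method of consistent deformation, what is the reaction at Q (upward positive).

Remove the prop at Q; the released (primary) structure is a cantilever built in at P.
Downward deflection at the released point Q due to the loads:
  point load 106.75 at a = 2.92: Pa²(3L − a)/(6EI) = 1150/EI
  point load 63 at a = 2.33: Pa²(3L − a)/(6EI) = 465.7/EI
  δ_0 = 1616/EI
Flexibility coefficient — unit upward force at Q: δ_{QQ} = L³/(3EI) = 14.29/EI.
The prop prevents deflection at Q: R_Q = δ_0/δ_{QQ} = 1616/14.29 = 113 kN.

R_Q = 113 kN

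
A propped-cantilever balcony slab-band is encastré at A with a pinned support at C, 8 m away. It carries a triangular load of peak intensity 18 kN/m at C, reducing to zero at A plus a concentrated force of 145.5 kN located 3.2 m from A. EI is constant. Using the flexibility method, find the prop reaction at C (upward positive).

R_C = 69.86 kN

Choose R_C as the redundant. The primary structure is the cantilever fixed at A.
Free-end deflection of the primary structure under the applied loading (downward +):
  triangular load, peak 18 at the free end: 11w₀L⁴/(120EI) = 6758/EI
  point load 145.5 at a = 3.2: Pa²(3L − a)/(6EI) = 5165/EI
  δ_0 = 11923/EI
Tip deflection under a unit load at C: L³/(3EI) = 170.7/EI.
The prop prevents deflection at C: R_C = δ_0/δ_{CC} = 11923/170.7 = 69.86 kN.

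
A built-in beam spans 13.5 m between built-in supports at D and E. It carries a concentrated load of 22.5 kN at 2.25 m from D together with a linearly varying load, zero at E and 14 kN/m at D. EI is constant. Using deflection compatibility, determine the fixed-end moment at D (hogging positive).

Release both end moments; the primary structure is a simply-supported span DE with redundants M_D and M_E.
End rotations of the released simple span under the applied load (×1/EI):
  at D: point load 22.5 at a = 2.25: Pab(L + b)/(6LEI) = 174/EI
  at E: point load 22.5 at a = 2.25: Pab(L + a)/(6LEI) = 110.7/EI
  at D: triangular load, peak 14: w₀L³/(45EI) = 765.5/EI
  at E: triangular load, peak 14: 7w₀L³/(360EI) = 669.8/EI
  θ_D0 = 939.5/EI,  θ_E0 = 780.5/EI
Flexibility coefficients: a unit moment at one end gives L/(3EI) there and L/(6EI) at the far end, so f₁₁ = f₂₂ = 4.5/EI and f₁₂ = f₂₁ = 2.25/EI.
Compatibility — zero rotation at each built-in end:
  4.5 M_D + 2.25 M_E = 939.5
  2.25 M_D + 4.5 M_E = 780.5
Solving the pair gives M_D = 162.7 kN·m and M_E = 92.08 kN·m (hogging).

M_D = 162.7 kN·m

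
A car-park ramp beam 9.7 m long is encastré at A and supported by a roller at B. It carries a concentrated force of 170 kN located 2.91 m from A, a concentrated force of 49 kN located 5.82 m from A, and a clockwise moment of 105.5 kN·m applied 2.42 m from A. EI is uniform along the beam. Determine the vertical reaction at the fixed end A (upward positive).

Take the reaction at B as the redundant and release it; the primary structure is a cantilever fixed at A.
Primary-structure tip deflection at B by superposition:
  point load 170 at a = 2.91: Pa²(3L − a)/(6EI) = 6284/EI
  point load 49 at a = 5.82: Pa²(3L − a)/(6EI) = 6440/EI
  clockwise couple 105.5 at a = 2.42: M₀a(2L − a)/(2EI) = 2168/EI
  δ_0 = 14891/EI
Tip deflection under a unit load at B: L³/(3EI) = 304.2/EI.
The prop prevents deflection at B: R_B = δ_0/δ_{BB} = 14891/304.2 = 48.95 kN.
Vertical equilibrium: R_A = ΣP − R_B = 219 − 48.95 = 170.1 kN.

R_A = 170.1 kN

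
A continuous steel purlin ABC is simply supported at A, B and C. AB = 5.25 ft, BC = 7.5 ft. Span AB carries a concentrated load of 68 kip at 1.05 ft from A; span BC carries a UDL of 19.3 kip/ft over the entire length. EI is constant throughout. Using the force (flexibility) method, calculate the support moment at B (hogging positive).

M_B = 93.94 kip·ft

Release continuity at B by inserting a hinge; the redundant is the internal moment M_B. The primary structure is two simply-supported spans AB and BC.
Discontinuity in slope at B on the released structure — sum the simple-span end rotations:
  span AB: point load 68 at a = 1.05: Pab(L + a)/(6LEI) = 59.98/EI
  span BC: UDL 19.3: wL³/(24EI) = 339.3/EI
  relative rotation θ_0 = (59.98 + 339.3)/EI = 399.2/EI
A unit hogging moment at B produces rotation L₁/(3EI) + L₂/(3EI) = 4.25/EI.
Slope continuity at B: θ_0 = M_B·4.25/EI, so M_B = 399.2/4.25 = 93.94 kip·ft (hogging).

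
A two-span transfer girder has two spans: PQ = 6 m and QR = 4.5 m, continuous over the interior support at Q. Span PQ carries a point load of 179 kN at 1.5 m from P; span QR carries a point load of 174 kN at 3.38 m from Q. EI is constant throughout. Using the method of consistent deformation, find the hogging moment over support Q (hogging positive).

Take M_Q as the redundant. Released structure: two simple spans PQ and QR with a hinge at Q.
Discontinuity in slope at Q on the released structure — sum the simple-span end rotations:
  span PQ: point load 179 at a = 1.5: Pab(L + a)/(6LEI) = 251.7/EI
  span QR: point load 174 at a = 3.38: Pab(L + b)/(6LEI) = 137.1/EI
  relative rotation θ_0 = (251.7 + 137.1)/EI = 388.8/EI
A unit hogging moment at Q produces rotation L₁/(3EI) + L₂/(3EI) = 3.5/EI.
Compatibility: M_Q·(L₁+L₂)/(3EI) = θ_0, giving M_Q = 111.1 kN·m (hogging).

M_Q = 111.1 kN·m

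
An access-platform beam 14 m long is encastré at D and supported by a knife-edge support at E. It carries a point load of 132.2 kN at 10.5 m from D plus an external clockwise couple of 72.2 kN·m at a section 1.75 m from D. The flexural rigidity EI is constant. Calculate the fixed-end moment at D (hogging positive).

Remove the prop at E; the released (primary) structure is a cantilever built in at D.
Deflection at E on the released cantilever, summing each load's contribution:
  point load 132.2 at a = 10.5: Pa²(3L − a)/(6EI) = 76519/EI
  clockwise couple 72.2 at a = 1.75: M₀a(2L − a)/(2EI) = 1658/EI
  δ_0 = 78177/EI
Flexibility coefficient — unit upward force at E: δ_{EE} = L³/(3EI) = 914.7/EI.
The prop prevents deflection at E: R_E = δ_0/δ_{EE} = 78177/914.7 = 85.47 kN.
Moment equilibrium about D: M_D = Σ(load moments about D) − R_E·L = 1460 − 85.47×14 = 263.7 kN·m.

M_D = 263.7 kN·m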